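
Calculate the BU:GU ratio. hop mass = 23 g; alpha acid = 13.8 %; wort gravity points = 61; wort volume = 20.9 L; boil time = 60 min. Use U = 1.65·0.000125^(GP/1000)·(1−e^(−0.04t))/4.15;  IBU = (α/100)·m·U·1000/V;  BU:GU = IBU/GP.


U = 1.65·0.000125^(61/1000)·(1−e^(−0.04·60))/4.15 = 0.2090
IBU = (13.8/100)·23·0.2090·1000/20.9 = 31.7327
BU:GU = 31.7327/61

0.5202


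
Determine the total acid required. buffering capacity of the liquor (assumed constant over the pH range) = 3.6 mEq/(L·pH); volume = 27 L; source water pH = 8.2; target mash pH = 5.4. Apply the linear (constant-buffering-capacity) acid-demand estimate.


acid = buffering capacity · (pH_source − pH_target) · V
acid = 3.6 · (8.2 − 5.4) · 27

272.1600 mEq


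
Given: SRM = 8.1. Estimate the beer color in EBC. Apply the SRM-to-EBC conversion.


EBC = SRM · 1.97
EBC = 8.1 · 1.97

15.9570 EBC


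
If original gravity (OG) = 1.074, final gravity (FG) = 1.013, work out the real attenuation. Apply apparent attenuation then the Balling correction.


AA = (OG−FG)/(OG−1)·100;  RA = AA·0.8192
AA = (1.074 − 1.013)/(1.074 − 1)·100 = 82.4324
RA = 82.4324·0.8192

67.5286 %


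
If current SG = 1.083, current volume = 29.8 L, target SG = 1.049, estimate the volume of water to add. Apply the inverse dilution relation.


V_water = V·((SG_curr − 1)/(SG_target − 1) − 1)
V_water = 29.8·((1.083 − 1)/(1.049 − 1) − 1)

20.6776 L


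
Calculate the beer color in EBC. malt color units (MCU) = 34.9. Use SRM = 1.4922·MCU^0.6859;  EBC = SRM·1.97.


SRM = 1.4922·34.9^0.6859 = 17.0628
EBC = 17.0628·1.97

33.6138 EBC


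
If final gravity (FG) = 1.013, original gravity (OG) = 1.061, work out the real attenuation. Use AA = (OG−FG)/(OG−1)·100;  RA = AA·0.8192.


AA = (1.061 − 1.013)/(1.061 − 1)·100 = 78.6885
RA = 78.6885·0.8192

64.4616 %


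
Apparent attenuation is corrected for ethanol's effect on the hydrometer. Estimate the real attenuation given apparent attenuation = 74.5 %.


RA = AA · 0.8192
RA = 74.5 · 0.8192

61.0304 %


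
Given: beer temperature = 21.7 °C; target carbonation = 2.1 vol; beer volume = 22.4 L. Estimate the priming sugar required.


residual = 14.695·(0.01821 + 0.09011·e^(−0.04·T));  sugar = (target − residual)·4.0·V
residual = 14.695·(0.01821 + 0.09011·e^(−0.04·21.7)) = 0.8235
sugar = (2.1 − 0.8235)·4.0·22.4

114.3773 g


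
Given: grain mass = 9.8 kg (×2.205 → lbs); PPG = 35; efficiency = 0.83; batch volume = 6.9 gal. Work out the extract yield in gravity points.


points = lbs × PPG × eff / vol
lbs = 9.8 × 2.205 = 21.6090
points = 21.6090 × 35 × 0.83 / 6.9

90.9770 points


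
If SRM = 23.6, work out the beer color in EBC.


EBC = SRM · 1.97
EBC = 23.6 · 1.97

46.4920 EBC


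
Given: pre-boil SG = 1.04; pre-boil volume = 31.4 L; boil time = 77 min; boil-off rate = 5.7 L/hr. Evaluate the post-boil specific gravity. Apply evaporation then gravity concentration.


V_post = V_pre − rate·(t/60);  SG_post = 1 + (SG_pre−1)·V_pre/V_post
V_post = 31.4 − 5.7·(77/60) = 24.0850
SG_post = 1 + (1.04 − 1)·31.4/24.0850

1.0521


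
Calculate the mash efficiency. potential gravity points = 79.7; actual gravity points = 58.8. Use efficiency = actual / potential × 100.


efficiency = 58.8 / 79.7 × 100

73.7767 %


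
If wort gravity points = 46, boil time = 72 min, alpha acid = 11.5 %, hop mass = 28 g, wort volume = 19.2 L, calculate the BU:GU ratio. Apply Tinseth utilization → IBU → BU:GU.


U = 1.65·0.000125^(GP/1000)·(1−e^(−0.04t))/4.15;  IBU = (α/100)·m·U·1000/V;  BU:GU = IBU/GP
U = 1.65·0.000125^(46/1000)·(1−e^(−0.04·72))/4.15 = 0.2482
IBU = (11.5/100)·28·0.2482·1000/19.2 = 41.6254
BU:GU = 41.6254/46

0.9049


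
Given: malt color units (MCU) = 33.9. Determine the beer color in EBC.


SRM = 1.4922·MCU^0.6859;  EBC = SRM·1.97
SRM = 1.4922·33.9^0.6859 = 16.7260
EBC = 16.7260·1.97

32.9501 EBC


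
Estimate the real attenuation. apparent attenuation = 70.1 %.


RA = AA · 0.8192
RA = 70.1 · 0.8192

57.4259 %


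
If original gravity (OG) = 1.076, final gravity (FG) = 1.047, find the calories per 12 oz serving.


ABW = (OG−FG)·131.25·0.79/FG;  °P = 259 − 259/SG (for OG→OE and FG→AE);  RE = 0.1808·OE + 0.8192·AE;  Cal = (6.9·ABW + 4·(RE−0.1))·FG·3.55
ABW = (1.076 − 1.047)·131.25·0.79/1.047 = 2.8720
OE = 259 − 259/1.076 = 18.2937 °P
AE = 259 − 259/1.047 = 11.6266 °P
RE = 0.1808·18.2937 + 0.8192·11.6266 = 12.8320 °P
Cal = (6.9·2.8720 + 4·(12.8320−0.1))·1.047·3.55

262.9462 kcal


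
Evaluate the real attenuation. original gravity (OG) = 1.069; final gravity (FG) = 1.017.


AA = (OG−FG)/(OG−1)·100;  RA = AA·0.8192
AA = (1.069 − 1.017)/(1.069 − 1)·100 = 75.3623
RA = 75.3623·0.8192

61.7368 %


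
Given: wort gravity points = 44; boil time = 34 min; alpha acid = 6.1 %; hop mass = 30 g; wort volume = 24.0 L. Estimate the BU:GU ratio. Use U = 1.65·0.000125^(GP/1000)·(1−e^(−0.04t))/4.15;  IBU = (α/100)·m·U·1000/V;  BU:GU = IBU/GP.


U = 1.65·0.000125^(44/1000)·(1−e^(−0.04·34))/4.15 = 0.1990
IBU = (6.1/100)·30·0.1990·1000/24.0 = 15.1749
BU:GU = 15.1749/44

0.3449


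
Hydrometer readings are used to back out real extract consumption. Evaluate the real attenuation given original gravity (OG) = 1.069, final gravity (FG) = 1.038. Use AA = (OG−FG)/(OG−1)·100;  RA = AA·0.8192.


AA = (1.069 − 1.038)/(1.069 − 1)·100 = 44.9275
RA = 44.9275·0.8192

36.8046 %


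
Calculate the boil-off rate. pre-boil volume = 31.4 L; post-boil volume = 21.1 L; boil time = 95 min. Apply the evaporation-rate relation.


rate = (V_pre − V_post) / (t_min/60)
rate = (31.4 − 21.1) / (95/60)

6.5053 L/hr


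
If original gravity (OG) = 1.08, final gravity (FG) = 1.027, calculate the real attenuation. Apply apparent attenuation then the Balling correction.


AA = (OG−FG)/(OG−1)·100;  RA = AA·0.8192
AA = (1.08 − 1.027)/(1.08 − 1)·100 = 66.2500
RA = 66.2500·0.8192

54.2720 %


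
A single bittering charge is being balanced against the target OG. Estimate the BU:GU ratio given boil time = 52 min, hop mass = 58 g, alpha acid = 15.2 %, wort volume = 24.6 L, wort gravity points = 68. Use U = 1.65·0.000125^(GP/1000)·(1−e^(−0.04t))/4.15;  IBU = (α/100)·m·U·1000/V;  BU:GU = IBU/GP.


U = 1.65·0.000125^(68/1000)·(1−e^(−0.04·52))/4.15 = 0.1888
IBU = (15.2/100)·58·0.1888·1000/24.6 = 67.6714
BU:GU = 67.6714/68

0.9952


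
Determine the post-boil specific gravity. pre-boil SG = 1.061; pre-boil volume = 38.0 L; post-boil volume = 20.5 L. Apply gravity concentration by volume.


SG_post = 1 + (SG_pre − 1)·V_pre/V_post
pts_pre = (1.061 − 1)·1000 = 61.0000
pts_post = 61.0000·38.0/20.5 = 113.0732
SG_post = 1 + 113.0732/1000

1.1131


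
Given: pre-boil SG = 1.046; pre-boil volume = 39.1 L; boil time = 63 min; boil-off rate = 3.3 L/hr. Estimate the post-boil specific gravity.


V_post = V_pre − rate·(t/60);  SG_post = 1 + (SG_pre−1)·V_pre/V_post
V_post = 39.1 − 3.3·(63/60) = 35.6350
SG_post = 1 + (1.046 − 1)·39.1/35.6350

1.0505


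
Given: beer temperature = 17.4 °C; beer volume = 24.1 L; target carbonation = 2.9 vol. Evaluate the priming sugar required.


residual = 14.695·(0.01821 + 0.09011·e^(−0.04·T));  sugar = (target − residual)·4.0·V
residual = 14.695·(0.01821 + 0.09011·e^(−0.04·17.4)) = 0.9278
sugar = (2.9 − 0.9278)·4.0·24.1

190.1207 g


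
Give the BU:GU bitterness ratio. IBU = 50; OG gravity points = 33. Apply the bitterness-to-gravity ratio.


BU:GU = IBU / OG_points
BU:GU = 50 / 33

1.5152


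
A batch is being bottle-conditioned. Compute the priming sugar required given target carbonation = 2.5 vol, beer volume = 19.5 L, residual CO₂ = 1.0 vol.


sugar = (target − residual)·4.0·V
sugar = (2.5 − 1.0)·4.0·19.5

117.0000 g


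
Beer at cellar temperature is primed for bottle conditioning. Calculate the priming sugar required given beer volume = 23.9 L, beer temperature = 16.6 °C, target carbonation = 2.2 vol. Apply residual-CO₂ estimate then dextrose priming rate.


residual = 14.695·(0.01821 + 0.09011·e^(−0.04·T));  sugar = (target − residual)·4.0·V
residual = 14.695·(0.01821 + 0.09011·e^(−0.04·16.6)) = 0.9493
sugar = (2.2 − 0.9493)·4.0·23.9

119.5706 g


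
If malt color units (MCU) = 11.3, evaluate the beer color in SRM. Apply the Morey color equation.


SRM = 1.4922 · MCU^0.6859
SRM = 1.4922 · 11.3^0.6859

7.8729 SRM


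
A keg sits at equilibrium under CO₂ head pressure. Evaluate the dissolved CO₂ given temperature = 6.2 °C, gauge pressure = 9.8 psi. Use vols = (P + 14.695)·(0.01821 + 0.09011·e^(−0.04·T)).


vols = (9.8 + 14.695)·(0.01821 + 0.09011·e^(−0.04·6.2))

2.1685 volumes


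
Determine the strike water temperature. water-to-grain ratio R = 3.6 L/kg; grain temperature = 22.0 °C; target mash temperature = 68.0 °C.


T_strike = (0.41/R)·(T_mash − T_grain) + T_mash
T_strike = (0.41/3.6)·(68.0 − 22.0) + 68.0

73.2389 °C


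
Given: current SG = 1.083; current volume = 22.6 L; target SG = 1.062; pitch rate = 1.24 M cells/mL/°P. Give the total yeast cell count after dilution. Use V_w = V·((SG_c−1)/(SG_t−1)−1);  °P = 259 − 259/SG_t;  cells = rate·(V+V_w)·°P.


V_w = 22.6·((1.083−1)/(1.062−1)−1) = 7.6548
V_final = 22.6 + 7.6548 = 30.2548
°P = 259 − 259/1.062 = 15.1205
cells = 1.24·30.2548·15.1205

567.2617 billion cells


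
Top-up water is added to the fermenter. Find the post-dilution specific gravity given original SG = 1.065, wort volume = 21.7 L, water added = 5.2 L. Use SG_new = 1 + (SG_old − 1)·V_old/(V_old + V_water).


pts = (1.065 − 1)·1000·21.7/(21.7 + 5.2) = 52.4349
SG_new = 1 + 52.4349/1000

1.0524


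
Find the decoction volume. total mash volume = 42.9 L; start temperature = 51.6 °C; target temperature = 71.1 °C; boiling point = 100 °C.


V_dec = V_total·(T_target − T_start)/(T_boil − T_start)
V_dec = 42.9·(71.1 − 51.6)/(100 − 51.6)

17.2841 L


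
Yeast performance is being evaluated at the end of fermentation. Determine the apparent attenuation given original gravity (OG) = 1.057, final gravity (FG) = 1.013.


AA = (OG − FG)/(OG − 1) · 100
AA = (1.057 − 1.013)/(1.057 − 1) · 100

77.1930 %


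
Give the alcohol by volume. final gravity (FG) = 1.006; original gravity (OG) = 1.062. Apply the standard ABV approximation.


ABV = (OG − FG) · 131.25
ABV = (1.062 − 1.006) · 131.25

7.3500 % ABV


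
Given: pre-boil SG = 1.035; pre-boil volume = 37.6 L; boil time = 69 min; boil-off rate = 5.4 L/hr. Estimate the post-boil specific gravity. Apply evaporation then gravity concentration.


V_post = V_pre − rate·(t/60);  SG_post = 1 + (SG_pre−1)·V_pre/V_post
V_post = 37.6 − 5.4·(69/60) = 31.3900
SG_post = 1 + (1.035 − 1)·37.6/31.3900

1.0419


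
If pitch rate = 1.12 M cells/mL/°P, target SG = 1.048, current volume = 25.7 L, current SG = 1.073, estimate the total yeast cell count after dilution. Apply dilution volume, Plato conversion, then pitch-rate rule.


V_w = V·((SG_c−1)/(SG_t−1)−1);  °P = 259 − 259/SG_t;  cells = rate·(V+V_w)·°P
V_w = 25.7·((1.073−1)/(1.048−1)−1) = 13.3854
V_final = 25.7 + 13.3854 = 39.0854
°P = 259 − 259/1.048 = 11.8626
cells = 1.12·39.0854·11.8626

519.2930 billion cells


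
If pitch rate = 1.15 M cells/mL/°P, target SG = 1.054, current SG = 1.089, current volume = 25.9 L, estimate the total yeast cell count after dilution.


V_w = V·((SG_c−1)/(SG_t−1)−1);  °P = 259 − 259/SG_t;  cells = rate·(V+V_w)·°P
V_w = 25.9·((1.089−1)/(1.054−1)−1) = 16.7870
V_final = 25.9 + 16.7870 = 42.6870
°P = 259 − 259/1.054 = 13.2694
cells = 1.15·42.6870·13.2694

651.3985 billion cells


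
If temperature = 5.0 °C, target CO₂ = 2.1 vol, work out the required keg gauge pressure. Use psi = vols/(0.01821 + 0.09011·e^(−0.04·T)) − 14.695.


psi = 2.1/(0.01821 + 0.09011·e^(−0.04·5.0)) − 14.695

8.1346 psi


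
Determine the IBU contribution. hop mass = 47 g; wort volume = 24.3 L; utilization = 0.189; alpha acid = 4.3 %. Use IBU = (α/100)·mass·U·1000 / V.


IBU = (4.3/100)·47·0.189·1000 / 24.3

15.7189 IBU


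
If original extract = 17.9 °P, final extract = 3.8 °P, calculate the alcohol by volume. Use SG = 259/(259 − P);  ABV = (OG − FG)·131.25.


OG = 259/(259 − 17.9) = 1.0742
FG = 259/(259 − 3.8) = 1.0149
ABV = (1.0742 − 1.0149)·131.25

7.7901 % ABV


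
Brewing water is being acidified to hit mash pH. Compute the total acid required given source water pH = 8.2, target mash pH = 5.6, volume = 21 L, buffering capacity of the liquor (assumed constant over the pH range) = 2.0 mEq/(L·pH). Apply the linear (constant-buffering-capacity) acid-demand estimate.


acid = buffering capacity · (pH_source − pH_target) · V
acid = 2.0 · (8.2 − 5.6) · 21

109.2000 mEq


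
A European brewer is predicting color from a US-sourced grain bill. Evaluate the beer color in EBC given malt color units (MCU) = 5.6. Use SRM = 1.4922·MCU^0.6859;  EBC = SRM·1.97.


SRM = 1.4922·5.6^0.6859 = 4.8642
EBC = 4.8642·1.97

9.5824 EBC


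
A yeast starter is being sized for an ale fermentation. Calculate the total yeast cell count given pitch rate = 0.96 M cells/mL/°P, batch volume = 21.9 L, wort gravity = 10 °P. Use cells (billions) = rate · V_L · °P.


cells = 0.96 · 21.9 · 10

210.2400 billion cells


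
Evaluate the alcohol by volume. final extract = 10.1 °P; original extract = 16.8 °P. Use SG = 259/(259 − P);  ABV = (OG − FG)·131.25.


OG = 259/(259 − 16.8) = 1.0694
FG = 259/(259 − 10.1) = 1.0406
ABV = (1.0694 − 1.0406)·131.25

3.7781 % ABV


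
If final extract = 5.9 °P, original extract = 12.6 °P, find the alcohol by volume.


SG = 259/(259 − P);  ABV = (OG − FG)·131.25
OG = 259/(259 − 12.6) = 1.0511
FG = 259/(259 − 5.9) = 1.0233
ABV = (1.0511 − 1.0233)·131.25

3.6521 % ABV


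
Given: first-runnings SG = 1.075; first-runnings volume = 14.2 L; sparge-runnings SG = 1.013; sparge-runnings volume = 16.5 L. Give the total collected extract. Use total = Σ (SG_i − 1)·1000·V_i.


first = (1.075 − 1)·1000·14.2 = 1065.0000
sparge = (1.013 − 1)·1000·16.5 = 214.5000
total = 1065.0000 + 214.5000

1279.5000 gravity·L


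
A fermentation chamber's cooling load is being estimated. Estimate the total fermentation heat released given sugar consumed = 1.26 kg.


Q = m_sugar · 590 kJ/kg
Q = 1.26 · 590

743.4000 kJ


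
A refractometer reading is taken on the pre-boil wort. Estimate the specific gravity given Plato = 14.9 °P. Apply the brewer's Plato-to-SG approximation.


SG = 259/(259 − P)
SG = 259/(259 − 14.9)

1.0610


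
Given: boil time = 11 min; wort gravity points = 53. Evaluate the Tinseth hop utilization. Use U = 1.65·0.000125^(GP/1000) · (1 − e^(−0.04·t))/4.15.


bigness = 1.65·0.000125^(53/1000) = 1.0248
boil_factor = (1 − e^(−0.04·11))/4.15 = 0.0858
U = 1.0248 · 0.0858

0.0879


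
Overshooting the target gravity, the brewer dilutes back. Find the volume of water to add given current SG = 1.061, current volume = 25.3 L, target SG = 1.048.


V_water = V·((SG_curr − 1)/(SG_target − 1) − 1)
V_water = 25.3·((1.061 − 1)/(1.048 − 1) − 1)

6.8521 L


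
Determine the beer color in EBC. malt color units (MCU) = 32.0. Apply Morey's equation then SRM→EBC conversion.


SRM = 1.4922·MCU^0.6859;  EBC = SRM·1.97
SRM = 1.4922·32.0^0.6859 = 16.0772
EBC = 16.0772·1.97

31.6720 EBC


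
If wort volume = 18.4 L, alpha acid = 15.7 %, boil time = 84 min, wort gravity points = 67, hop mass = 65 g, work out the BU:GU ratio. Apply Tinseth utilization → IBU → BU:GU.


U = 1.65·0.000125^(GP/1000)·(1−e^(−0.04t))/4.15;  IBU = (α/100)·m·U·1000/V;  BU:GU = IBU/GP
U = 1.65·0.000125^(67/1000)·(1−e^(−0.04·84))/4.15 = 0.2102
IBU = (15.7/100)·65·0.2102·1000/18.4 = 116.5656
BU:GU = 116.5656/67

1.7398


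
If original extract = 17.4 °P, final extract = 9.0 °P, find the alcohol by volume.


SG = 259/(259 − P);  ABV = (OG − FG)·131.25
OG = 259/(259 − 17.4) = 1.0720
FG = 259/(259 − 9.0) = 1.0360
ABV = (1.0720 − 1.0360)·131.25

4.7276 % ABV


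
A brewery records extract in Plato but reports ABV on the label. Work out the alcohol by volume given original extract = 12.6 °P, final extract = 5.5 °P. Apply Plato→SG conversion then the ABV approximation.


SG = 259/(259 − P);  ABV = (OG − FG)·131.25
OG = 259/(259 − 12.6) = 1.0511
FG = 259/(259 − 5.5) = 1.0217
ABV = (1.0511 − 1.0217)·131.25

3.8640 % ABV


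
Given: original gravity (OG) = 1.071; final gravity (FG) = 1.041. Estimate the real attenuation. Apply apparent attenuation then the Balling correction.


AA = (OG−FG)/(OG−1)·100;  RA = AA·0.8192
AA = (1.071 − 1.041)/(1.071 − 1)·100 = 42.2535
RA = 42.2535·0.8192

34.6141 %


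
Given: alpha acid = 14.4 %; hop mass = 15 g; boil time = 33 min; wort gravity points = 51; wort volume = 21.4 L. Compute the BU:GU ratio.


U = 1.65·0.000125^(GP/1000)·(1−e^(−0.04t))/4.15;  IBU = (α/100)·m·U·1000/V;  BU:GU = IBU/GP
U = 1.65·0.000125^(51/1000)·(1−e^(−0.04·33))/4.15 = 0.1842
IBU = (14.4/100)·15·0.1842·1000/21.4 = 18.5970
BU:GU = 18.5970/51

0.3646


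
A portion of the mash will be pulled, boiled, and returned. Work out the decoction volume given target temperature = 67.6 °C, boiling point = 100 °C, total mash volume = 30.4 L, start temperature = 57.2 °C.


V_dec = V_total·(T_target − T_start)/(T_boil − T_start)
V_dec = 30.4·(67.6 − 57.2)/(100 − 57.2)

7.3869 L


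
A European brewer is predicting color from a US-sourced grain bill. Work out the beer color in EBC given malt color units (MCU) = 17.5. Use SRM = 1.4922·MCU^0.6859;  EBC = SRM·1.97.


SRM = 1.4922·17.5^0.6859 = 10.6274
EBC = 10.6274·1.97

20.9360 EBC


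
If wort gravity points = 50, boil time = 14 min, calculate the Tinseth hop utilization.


U = 1.65·0.000125^(GP/1000) · (1 − e^(−0.04·t))/4.15
bigness = 1.65·0.000125^(50/1000) = 1.0528
boil_factor = (1 − e^(−0.04·14))/4.15 = 0.1033
U = 1.0528 · 0.1033

0.1088


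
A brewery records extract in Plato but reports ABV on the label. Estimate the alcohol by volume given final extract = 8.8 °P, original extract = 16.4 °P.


SG = 259/(259 − P);  ABV = (OG − FG)·131.25
OG = 259/(259 − 16.4) = 1.0676
FG = 259/(259 − 8.8) = 1.0352
ABV = (1.0676 − 1.0352)·131.25

4.2563 % ABV


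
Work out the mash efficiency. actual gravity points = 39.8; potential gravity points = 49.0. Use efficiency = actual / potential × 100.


efficiency = 39.8 / 49.0 × 100

81.2245 %


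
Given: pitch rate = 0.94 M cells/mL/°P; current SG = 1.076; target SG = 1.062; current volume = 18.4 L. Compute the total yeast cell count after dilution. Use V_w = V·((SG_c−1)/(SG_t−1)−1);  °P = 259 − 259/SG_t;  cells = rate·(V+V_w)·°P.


V_w = 18.4·((1.076−1)/(1.062−1)−1) = 4.1548
V_final = 18.4 + 4.1548 = 22.5548
°P = 259 − 259/1.062 = 15.1205
cells = 0.94·22.5548·15.1205

320.5786 billion cells


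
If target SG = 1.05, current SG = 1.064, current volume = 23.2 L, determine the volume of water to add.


V_water = V·((SG_curr − 1)/(SG_target − 1) − 1)
V_water = 23.2·((1.064 − 1)/(1.05 − 1) − 1)

6.4960 L


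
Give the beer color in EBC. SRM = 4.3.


EBC = SRM · 1.97
EBC = 4.3 · 1.97

8.4710 EBC


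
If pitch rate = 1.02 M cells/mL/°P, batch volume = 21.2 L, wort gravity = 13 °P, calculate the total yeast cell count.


cells (billions) = rate · V_L · °P
cells = 1.02 · 21.2 · 13

281.1120 billion cells


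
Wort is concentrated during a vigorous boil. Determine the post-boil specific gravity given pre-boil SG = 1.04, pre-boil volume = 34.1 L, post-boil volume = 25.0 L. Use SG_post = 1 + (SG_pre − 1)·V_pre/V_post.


pts_pre = (1.04 − 1)·1000 = 40.0000
pts_post = 40.0000·34.1/25.0 = 54.5600
SG_post = 1 + 54.5600/1000

1.0546


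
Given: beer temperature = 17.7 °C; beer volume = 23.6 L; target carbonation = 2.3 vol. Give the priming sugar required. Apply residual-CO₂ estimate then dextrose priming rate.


residual = 14.695·(0.01821 + 0.09011·e^(−0.04·T));  sugar = (target − residual)·4.0·V
residual = 14.695·(0.01821 + 0.09011·e^(−0.04·17.7)) = 0.9199
sugar = (2.3 − 0.9199)·4.0·23.6

130.2797 g


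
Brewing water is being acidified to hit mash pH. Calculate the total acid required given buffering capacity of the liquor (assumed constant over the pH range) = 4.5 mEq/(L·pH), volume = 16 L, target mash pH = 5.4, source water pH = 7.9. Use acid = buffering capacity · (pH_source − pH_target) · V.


acid = 4.5 · (7.9 − 5.4) · 16

180.0000 mEq


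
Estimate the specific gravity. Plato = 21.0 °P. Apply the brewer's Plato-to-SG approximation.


SG = 259/(259 − P)
SG = 259/(259 − 21.0)

1.0882


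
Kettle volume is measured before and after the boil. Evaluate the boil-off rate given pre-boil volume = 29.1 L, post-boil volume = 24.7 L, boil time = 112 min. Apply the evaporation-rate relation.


rate = (V_pre − V_post) / (t_min/60)
rate = (29.1 − 24.7) / (112/60)

2.3571 L/hr


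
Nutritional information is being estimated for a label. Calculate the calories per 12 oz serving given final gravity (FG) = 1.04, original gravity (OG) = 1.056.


ABW = (OG−FG)·131.25·0.79/FG;  °P = 259 − 259/SG (for OG→OE and FG→AE);  RE = 0.1808·OE + 0.8192·AE;  Cal = (6.9·ABW + 4·(RE−0.1))·FG·3.55
ABW = (1.056 − 1.04)·131.25·0.79/1.04 = 1.5952
OE = 259 − 259/1.056 = 13.7348 °P
AE = 259 − 259/1.04 = 9.9615 °P
RE = 0.1808·13.7348 + 0.8192·9.9615 = 10.6438 °P
Cal = (6.9·1.5952 + 4·(10.6438−0.1))·1.04·3.55

196.3473 kcal


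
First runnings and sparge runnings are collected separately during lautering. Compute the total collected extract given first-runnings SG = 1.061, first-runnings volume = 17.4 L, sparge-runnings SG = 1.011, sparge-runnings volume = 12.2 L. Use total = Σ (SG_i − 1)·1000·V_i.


first = (1.061 − 1)·1000·17.4 = 1061.4000
sparge = (1.011 − 1)·1000·12.2 = 134.2000
total = 1061.4000 + 134.2000

1195.6000 gravity·L


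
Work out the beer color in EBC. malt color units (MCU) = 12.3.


SRM = 1.4922·MCU^0.6859;  EBC = SRM·1.97
SRM = 1.4922·12.3^0.6859 = 8.3444
EBC = 8.3444·1.97

16.4384 EBC


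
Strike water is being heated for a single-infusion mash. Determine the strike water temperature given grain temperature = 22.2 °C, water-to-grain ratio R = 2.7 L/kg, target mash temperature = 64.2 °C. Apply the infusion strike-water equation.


T_strike = (0.41/R)·(T_mash − T_grain) + T_mash
T_strike = (0.41/2.7)·(64.2 − 22.2) + 64.2

70.5778 °C


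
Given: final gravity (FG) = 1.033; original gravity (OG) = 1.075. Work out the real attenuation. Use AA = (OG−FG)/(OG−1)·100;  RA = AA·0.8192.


AA = (1.075 − 1.033)/(1.075 − 1)·100 = 56.0000
RA = 56.0000·0.8192

45.8752 %


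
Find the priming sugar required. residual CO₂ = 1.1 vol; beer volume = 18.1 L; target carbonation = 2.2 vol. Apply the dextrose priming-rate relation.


sugar = (target − residual)·4.0·V
sugar = (2.2 − 1.1)·4.0·18.1

79.6400 g


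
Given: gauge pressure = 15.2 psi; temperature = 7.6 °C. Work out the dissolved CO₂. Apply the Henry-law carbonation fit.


vols = (P + 14.695)·(0.01821 + 0.09011·e^(−0.04·T))
vols = (15.2 + 14.695)·(0.01821 + 0.09011·e^(−0.04·7.6))

2.5321 volumes


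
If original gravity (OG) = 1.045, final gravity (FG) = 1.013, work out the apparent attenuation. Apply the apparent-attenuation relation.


AA = (OG − FG)/(OG − 1) · 100
AA = (1.045 − 1.013)/(1.045 − 1) · 100

71.1111 %


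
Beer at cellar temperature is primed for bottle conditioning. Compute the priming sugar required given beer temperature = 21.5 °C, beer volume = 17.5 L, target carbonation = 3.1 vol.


residual = 14.695·(0.01821 + 0.09011·e^(−0.04·T));  sugar = (target − residual)·4.0·V
residual = 14.695·(0.01821 + 0.09011·e^(−0.04·21.5)) = 0.8279
sugar = (3.1 − 0.8279)·4.0·17.5

159.0447 g


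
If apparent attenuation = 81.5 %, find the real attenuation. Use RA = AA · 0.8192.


RA = 81.5 · 0.8192

66.7648 %


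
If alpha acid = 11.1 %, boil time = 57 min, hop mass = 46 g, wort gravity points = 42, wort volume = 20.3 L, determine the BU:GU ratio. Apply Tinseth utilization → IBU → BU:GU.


U = 1.65·0.000125^(GP/1000)·(1−e^(−0.04t))/4.15;  IBU = (α/100)·m·U·1000/V;  BU:GU = IBU/GP
U = 1.65·0.000125^(42/1000)·(1−e^(−0.04·57))/4.15 = 0.2447
IBU = (11.1/100)·46·0.2447·1000/20.3 = 61.5502
BU:GU = 61.5502/42

1.4655


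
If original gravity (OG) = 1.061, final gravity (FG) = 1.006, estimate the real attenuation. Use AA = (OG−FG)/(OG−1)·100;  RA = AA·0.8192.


AA = (1.061 − 1.006)/(1.061 − 1)·100 = 90.1639
RA = 90.1639·0.8192

73.8623 %


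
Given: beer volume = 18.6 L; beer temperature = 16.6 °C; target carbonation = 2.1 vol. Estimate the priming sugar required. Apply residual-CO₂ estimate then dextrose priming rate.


residual = 14.695·(0.01821 + 0.09011·e^(−0.04·T));  sugar = (target − residual)·4.0·V
residual = 14.695·(0.01821 + 0.09011·e^(−0.04·16.6)) = 0.9493
sugar = (2.1 − 0.9493)·4.0·18.6

85.6150 g


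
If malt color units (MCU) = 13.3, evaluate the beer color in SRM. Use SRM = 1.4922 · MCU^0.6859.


SRM = 1.4922 · 13.3^0.6859

8.8039 SRM


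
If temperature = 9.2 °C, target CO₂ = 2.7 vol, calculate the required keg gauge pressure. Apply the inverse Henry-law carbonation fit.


psi = vols/(0.01821 + 0.09011·e^(−0.04·T)) − 14.695
psi = 2.7/(0.01821 + 0.09011·e^(−0.04·9.2)) − 14.695

18.8135 psi


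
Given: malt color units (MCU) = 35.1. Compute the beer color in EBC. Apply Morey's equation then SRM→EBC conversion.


SRM = 1.4922·MCU^0.6859;  EBC = SRM·1.97
SRM = 1.4922·35.1^0.6859 = 17.1298
EBC = 17.1298·1.97

33.7458 EBC


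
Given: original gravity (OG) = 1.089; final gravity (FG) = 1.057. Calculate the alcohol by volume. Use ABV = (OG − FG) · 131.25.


ABV = (1.089 − 1.057) · 131.25

4.2000 % ABV


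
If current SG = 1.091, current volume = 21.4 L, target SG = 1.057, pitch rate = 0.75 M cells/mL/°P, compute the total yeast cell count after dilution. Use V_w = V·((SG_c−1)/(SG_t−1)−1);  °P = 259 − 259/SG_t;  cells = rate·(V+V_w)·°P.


V_w = 21.4·((1.091−1)/(1.057−1)−1) = 12.7649
V_final = 21.4 + 12.7649 = 34.1649
°P = 259 − 259/1.057 = 13.9669
cells = 0.75·34.1649·13.9669

357.8831 billion cells


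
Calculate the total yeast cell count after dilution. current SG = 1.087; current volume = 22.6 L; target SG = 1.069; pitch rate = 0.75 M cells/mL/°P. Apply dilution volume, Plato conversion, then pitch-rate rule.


V_w = V·((SG_c−1)/(SG_t−1)−1);  °P = 259 − 259/SG_t;  cells = rate·(V+V_w)·°P
V_w = 22.6·((1.087−1)/(1.069−1)−1) = 5.8957
V_final = 22.6 + 5.8957 = 28.4957
°P = 259 − 259/1.069 = 16.7175
cells = 0.75·28.4957·16.7175

357.2819 billion cells


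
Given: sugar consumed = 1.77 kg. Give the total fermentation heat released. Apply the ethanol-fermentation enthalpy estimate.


Q = m_sugar · 590 kJ/kg
Q = 1.77 · 590

1044.3000 kJ


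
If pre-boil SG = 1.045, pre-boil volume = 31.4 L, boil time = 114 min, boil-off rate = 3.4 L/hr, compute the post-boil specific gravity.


V_post = V_pre − rate·(t/60);  SG_post = 1 + (SG_pre−1)·V_pre/V_post
V_post = 31.4 − 3.4·(114/60) = 24.9400
SG_post = 1 + (1.045 − 1)·31.4/24.9400

1.0567


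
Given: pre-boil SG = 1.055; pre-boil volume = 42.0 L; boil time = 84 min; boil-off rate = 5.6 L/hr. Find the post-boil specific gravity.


V_post = V_pre − rate·(t/60);  SG_post = 1 + (SG_pre−1)·V_pre/V_post
V_post = 42.0 − 5.6·(84/60) = 34.1600
SG_post = 1 + (1.055 − 1)·42.0/34.1600

1.0676


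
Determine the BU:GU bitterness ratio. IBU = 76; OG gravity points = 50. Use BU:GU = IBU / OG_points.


BU:GU = 76 / 50

1.5200


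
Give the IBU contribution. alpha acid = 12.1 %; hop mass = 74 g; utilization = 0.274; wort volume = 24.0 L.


IBU = (α/100)·mass·U·1000 / V
IBU = (12.1/100)·74·0.274·1000 / 24.0

102.2248 IBU


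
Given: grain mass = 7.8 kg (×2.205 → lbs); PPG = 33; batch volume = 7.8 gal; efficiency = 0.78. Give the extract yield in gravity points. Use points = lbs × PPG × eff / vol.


lbs = 7.8 × 2.205 = 17.1990
points = 17.1990 × 33 × 0.78 / 7.8

56.7567 points


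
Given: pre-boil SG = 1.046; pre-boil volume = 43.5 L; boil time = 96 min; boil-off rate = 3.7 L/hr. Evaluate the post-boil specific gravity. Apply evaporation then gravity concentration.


V_post = V_pre − rate·(t/60);  SG_post = 1 + (SG_pre−1)·V_pre/V_post
V_post = 43.5 − 3.7·(96/60) = 37.5800
SG_post = 1 + (1.046 − 1)·43.5/37.5800

1.0532


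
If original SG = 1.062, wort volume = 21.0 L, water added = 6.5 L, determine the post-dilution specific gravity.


SG_new = 1 + (SG_old − 1)·V_old/(V_old + V_water)
pts = (1.062 − 1)·1000·21.0/(21.0 + 6.5) = 47.3455
SG_new = 1 + 47.3455/1000

1.0473


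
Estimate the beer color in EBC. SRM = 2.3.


EBC = SRM · 1.97
EBC = 2.3 · 1.97

4.5310 EBC


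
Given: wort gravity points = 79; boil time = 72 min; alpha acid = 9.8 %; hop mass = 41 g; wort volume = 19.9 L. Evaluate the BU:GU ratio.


U = 1.65·0.000125^(GP/1000)·(1−e^(−0.04t))/4.15;  IBU = (α/100)·m·U·1000/V;  BU:GU = IBU/GP
U = 1.65·0.000125^(79/1000)·(1−e^(−0.04·72))/4.15 = 0.1845
IBU = (9.8/100)·41·0.1845·1000/19.9 = 37.2528
BU:GU = 37.2528/79

0.4716


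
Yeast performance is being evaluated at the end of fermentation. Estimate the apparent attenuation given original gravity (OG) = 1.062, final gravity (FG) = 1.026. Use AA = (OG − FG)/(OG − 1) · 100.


AA = (1.062 − 1.026)/(1.062 − 1) · 100

58.0645 %


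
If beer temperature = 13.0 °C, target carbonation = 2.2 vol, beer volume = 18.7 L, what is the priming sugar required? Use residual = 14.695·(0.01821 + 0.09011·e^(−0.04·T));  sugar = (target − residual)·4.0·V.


residual = 14.695·(0.01821 + 0.09011·e^(−0.04·13.0)) = 1.0548
sugar = (2.2 − 1.0548)·4.0·18.7

85.6580 g


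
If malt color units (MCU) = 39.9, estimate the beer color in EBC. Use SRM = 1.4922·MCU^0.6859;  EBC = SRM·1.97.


SRM = 1.4922·39.9^0.6859 = 18.7040
EBC = 18.7040·1.97

36.8469 EBC


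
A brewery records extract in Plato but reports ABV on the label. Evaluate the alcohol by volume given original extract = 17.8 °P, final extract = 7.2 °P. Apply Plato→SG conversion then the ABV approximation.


SG = 259/(259 − P);  ABV = (OG − FG)·131.25
OG = 259/(259 − 17.8) = 1.0738
FG = 259/(259 − 7.2) = 1.0286
ABV = (1.0738 − 1.0286)·131.25

5.9330 % ABV


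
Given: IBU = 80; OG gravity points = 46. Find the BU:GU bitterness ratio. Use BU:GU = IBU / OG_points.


BU:GU = 80 / 46

1.7391


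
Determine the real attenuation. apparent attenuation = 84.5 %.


RA = AA · 0.8192
RA = 84.5 · 0.8192

69.2224 %


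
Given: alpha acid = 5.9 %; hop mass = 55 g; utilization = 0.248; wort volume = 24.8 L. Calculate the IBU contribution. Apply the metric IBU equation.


IBU = (α/100)·mass·U·1000 / V
IBU = (5.9/100)·55·0.248·1000 / 24.8

32.4500 IBU


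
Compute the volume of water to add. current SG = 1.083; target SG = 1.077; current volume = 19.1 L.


V_water = V·((SG_curr − 1)/(SG_target − 1) − 1)
V_water = 19.1·((1.083 − 1)/(1.077 − 1) − 1)

1.4883 L


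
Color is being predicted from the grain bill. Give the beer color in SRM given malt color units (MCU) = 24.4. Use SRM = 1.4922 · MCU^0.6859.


SRM = 1.4922 · 24.4^0.6859

13.3487 SRM


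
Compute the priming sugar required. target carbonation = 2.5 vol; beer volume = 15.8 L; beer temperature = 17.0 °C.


residual = 14.695·(0.01821 + 0.09011·e^(−0.04·T));  sugar = (target − residual)·4.0·V
residual = 14.695·(0.01821 + 0.09011·e^(−0.04·17.0)) = 0.9384
sugar = (2.5 − 0.9384)·4.0·15.8

98.6905 g


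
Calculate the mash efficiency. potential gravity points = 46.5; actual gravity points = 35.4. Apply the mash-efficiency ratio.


efficiency = actual / potential × 100
efficiency = 35.4 / 46.5 × 100

76.1290 %


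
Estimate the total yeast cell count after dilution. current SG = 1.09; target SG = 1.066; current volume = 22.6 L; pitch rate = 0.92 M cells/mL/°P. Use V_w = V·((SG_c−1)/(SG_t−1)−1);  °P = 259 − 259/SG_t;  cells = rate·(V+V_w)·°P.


V_w = 22.6·((1.09−1)/(1.066−1)−1) = 8.2182
V_final = 22.6 + 8.2182 = 30.8182
°P = 259 − 259/1.066 = 16.0356
cells = 0.92·30.8182·16.0356

454.6543 billion cells


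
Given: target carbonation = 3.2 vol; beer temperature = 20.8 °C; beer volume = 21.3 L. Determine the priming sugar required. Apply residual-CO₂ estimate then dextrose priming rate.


residual = 14.695·(0.01821 + 0.09011·e^(−0.04·T));  sugar = (target − residual)·4.0·V
residual = 14.695·(0.01821 + 0.09011·e^(−0.04·20.8)) = 0.8438
sugar = (3.2 − 0.8438)·4.0·21.3

200.7445 g


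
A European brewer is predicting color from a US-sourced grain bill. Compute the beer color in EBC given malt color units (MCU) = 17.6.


SRM = 1.4922·MCU^0.6859;  EBC = SRM·1.97
SRM = 1.4922·17.6^0.6859 = 10.6690
EBC = 10.6690·1.97

21.0180 EBC


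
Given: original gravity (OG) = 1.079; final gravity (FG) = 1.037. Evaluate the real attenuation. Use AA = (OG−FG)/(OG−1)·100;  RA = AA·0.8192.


AA = (1.079 − 1.037)/(1.079 − 1)·100 = 53.1646
RA = 53.1646·0.8192

43.5524 %


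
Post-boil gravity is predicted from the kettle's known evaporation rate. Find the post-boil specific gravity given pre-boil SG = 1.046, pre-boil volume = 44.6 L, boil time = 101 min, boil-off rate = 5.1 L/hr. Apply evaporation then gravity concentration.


V_post = V_pre − rate·(t/60);  SG_post = 1 + (SG_pre−1)·V_pre/V_post
V_post = 44.6 − 5.1·(101/60) = 36.0150
SG_post = 1 + (1.046 − 1)·44.6/36.0150

1.0570


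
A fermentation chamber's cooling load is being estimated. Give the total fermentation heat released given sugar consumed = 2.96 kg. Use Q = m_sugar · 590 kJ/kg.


Q = 2.96 · 590

1746.4000 kJ


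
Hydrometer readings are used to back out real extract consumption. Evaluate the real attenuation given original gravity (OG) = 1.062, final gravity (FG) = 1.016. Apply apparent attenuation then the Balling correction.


AA = (OG−FG)/(OG−1)·100;  RA = AA·0.8192
AA = (1.062 − 1.016)/(1.062 − 1)·100 = 74.1935
RA = 74.1935·0.8192

60.7794 %


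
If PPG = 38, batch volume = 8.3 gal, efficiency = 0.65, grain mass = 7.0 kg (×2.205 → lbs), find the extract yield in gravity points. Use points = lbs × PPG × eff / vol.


lbs = 7.0 × 2.205 = 15.4350
points = 15.4350 × 38 × 0.65 / 8.3

45.9331 points


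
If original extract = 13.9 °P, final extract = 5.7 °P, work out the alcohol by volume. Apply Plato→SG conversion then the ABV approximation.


SG = 259/(259 − P);  ABV = (OG − FG)·131.25
OG = 259/(259 − 13.9) = 1.0567
FG = 259/(259 − 5.7) = 1.0225
ABV = (1.0567 − 1.0225)·131.25

4.4899 % ABV


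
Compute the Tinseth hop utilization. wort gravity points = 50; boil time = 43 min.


U = 1.65·0.000125^(GP/1000) · (1 − e^(−0.04·t))/4.15
bigness = 1.65·0.000125^(50/1000) = 1.0528
boil_factor = (1 − e^(−0.04·43))/4.15 = 0.1978
U = 1.0528 · 0.1978

0.2083


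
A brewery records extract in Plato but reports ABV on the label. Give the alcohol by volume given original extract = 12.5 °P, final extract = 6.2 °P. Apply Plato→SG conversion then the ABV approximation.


SG = 259/(259 − P);  ABV = (OG − FG)·131.25
OG = 259/(259 − 12.5) = 1.0507
FG = 259/(259 − 6.2) = 1.0245
ABV = (1.0507 − 1.0245)·131.25

3.4367 % ABV


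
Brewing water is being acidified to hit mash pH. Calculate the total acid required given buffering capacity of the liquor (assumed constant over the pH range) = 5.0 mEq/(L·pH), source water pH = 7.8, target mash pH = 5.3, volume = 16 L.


acid = buffering capacity · (pH_source − pH_target) · V
acid = 5.0 · (7.8 − 5.3) · 16

200.0000 mEq


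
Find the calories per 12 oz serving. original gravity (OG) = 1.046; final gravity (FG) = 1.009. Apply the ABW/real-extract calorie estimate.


ABW = (OG−FG)·131.25·0.79/FG;  °P = 259 − 259/SG (for OG→OE and FG→AE);  RE = 0.1808·OE + 0.8192·AE;  Cal = (6.9·ABW + 4·(RE−0.1))·FG·3.55
ABW = (1.046 − 1.009)·131.25·0.79/1.009 = 3.8022
OE = 259 − 259/1.046 = 11.3901 °P
AE = 259 − 259/1.009 = 2.3102 °P
RE = 0.1808·11.3901 + 0.8192·2.3102 = 3.9518 °P
Cal = (6.9·3.8022 + 4·(3.9518−0.1))·1.009·3.55

149.1620 kcal


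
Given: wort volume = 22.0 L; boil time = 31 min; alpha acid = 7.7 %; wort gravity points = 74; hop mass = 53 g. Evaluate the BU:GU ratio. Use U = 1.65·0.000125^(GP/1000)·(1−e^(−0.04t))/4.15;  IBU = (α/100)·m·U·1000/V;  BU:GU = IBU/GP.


U = 1.65·0.000125^(74/1000)·(1−e^(−0.04·31))/4.15 = 0.1453
IBU = (7.7/100)·53·0.1453·1000/22.0 = 26.9517
BU:GU = 26.9517/74

0.3642


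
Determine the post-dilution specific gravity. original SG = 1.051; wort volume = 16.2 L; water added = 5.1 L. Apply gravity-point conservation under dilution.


SG_new = 1 + (SG_old − 1)·V_old/(V_old + V_water)
pts = (1.051 − 1)·1000·16.2/(16.2 + 5.1) = 38.7887
SG_new = 1 + 38.7887/1000

1.0388


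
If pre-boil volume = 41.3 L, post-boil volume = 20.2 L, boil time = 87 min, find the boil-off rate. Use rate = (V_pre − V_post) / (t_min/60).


rate = (41.3 − 20.2) / (87/60)

14.5517 L/hr


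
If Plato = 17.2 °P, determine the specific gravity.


SG = 259/(259 − P)
SG = 259/(259 − 17.2)

1.0711


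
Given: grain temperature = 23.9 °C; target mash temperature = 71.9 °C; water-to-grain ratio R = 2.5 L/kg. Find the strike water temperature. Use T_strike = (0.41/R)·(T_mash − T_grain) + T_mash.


T_strike = (0.41/2.5)·(71.9 − 23.9) + 71.9

79.7720 °C


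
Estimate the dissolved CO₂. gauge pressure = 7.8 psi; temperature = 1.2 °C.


vols = (P + 14.695)·(0.01821 + 0.09011·e^(−0.04·T))
vols = (7.8 + 14.695)·(0.01821 + 0.09011·e^(−0.04·1.2))

2.3417 volumes


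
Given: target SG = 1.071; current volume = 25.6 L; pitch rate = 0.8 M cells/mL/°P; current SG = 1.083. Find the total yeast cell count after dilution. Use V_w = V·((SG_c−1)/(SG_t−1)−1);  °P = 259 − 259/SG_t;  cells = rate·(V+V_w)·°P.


V_w = 25.6·((1.083−1)/(1.071−1)−1) = 4.3268
V_final = 25.6 + 4.3268 = 29.9268
°P = 259 − 259/1.071 = 17.1699
cells = 0.8·29.9268·17.1699

411.0724 billion cells


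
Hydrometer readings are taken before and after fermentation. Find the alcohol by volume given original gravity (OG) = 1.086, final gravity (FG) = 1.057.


ABV = (OG − FG) · 131.25
ABV = (1.086 − 1.057) · 131.25

3.8063 % ABV


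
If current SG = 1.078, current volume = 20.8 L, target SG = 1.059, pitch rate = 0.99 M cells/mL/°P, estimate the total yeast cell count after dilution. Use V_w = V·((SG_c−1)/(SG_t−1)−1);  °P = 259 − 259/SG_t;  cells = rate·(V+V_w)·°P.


V_w = 20.8·((1.078−1)/(1.059−1)−1) = 6.6983
V_final = 20.8 + 6.6983 = 27.4983
°P = 259 − 259/1.059 = 14.4297
cells = 0.99·27.4983·14.4297

392.8230 billion cells
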